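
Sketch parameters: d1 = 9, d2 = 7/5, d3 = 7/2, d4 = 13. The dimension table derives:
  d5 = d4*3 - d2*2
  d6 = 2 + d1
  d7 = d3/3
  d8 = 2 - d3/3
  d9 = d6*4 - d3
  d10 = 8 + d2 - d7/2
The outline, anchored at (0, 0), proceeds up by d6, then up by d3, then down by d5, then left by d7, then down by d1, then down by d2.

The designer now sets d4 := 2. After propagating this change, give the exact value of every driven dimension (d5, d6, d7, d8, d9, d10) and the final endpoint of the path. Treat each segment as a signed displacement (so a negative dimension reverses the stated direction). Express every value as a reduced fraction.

Apply edit: d4 := 2
  d5 = d4*3 - d2*2 = 16/5
  d6 = 2 + d1 = 11
  d7 = d3/3 = 7/6
  d8 = 2 - d3/3 = 5/6
  d9 = d6*4 - d3 = 81/2
  d10 = 8 + d2 - d7/2 = 529/60
Walk from origin (0, 0):
  seg 1: up by d6 = 11 → (0, 11)
  seg 2: up by d3 = 7/2 → (0, 29/2)
  seg 3: down by d5 = 16/5 → (0, 113/10)
  seg 4: left by d7 = 7/6 → (-7/6, 113/10)
  seg 5: down by d1 = 9 → (-7/6, 23/10)
  seg 6: down by d2 = 7/5 → (-7/6, 9/10)

d5 = 16/5
d6 = 11
d7 = 7/6
d8 = 5/6
d9 = 81/2
d10 = 529/60
endpoint = (-7/6, 9/10)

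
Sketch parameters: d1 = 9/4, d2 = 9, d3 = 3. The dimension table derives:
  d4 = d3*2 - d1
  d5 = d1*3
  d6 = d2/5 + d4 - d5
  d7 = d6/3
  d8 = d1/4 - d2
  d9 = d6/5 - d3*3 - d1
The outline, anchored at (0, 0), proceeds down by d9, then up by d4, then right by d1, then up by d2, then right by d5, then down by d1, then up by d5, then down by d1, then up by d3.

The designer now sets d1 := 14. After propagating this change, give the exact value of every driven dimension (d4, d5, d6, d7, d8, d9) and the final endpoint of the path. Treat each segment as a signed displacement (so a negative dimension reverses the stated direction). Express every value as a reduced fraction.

d4 = -8
d5 = 42
d6 = -241/5
d7 = -241/15
d8 = -11/2
d9 = -816/25
endpoint = (56, 1266/25)

Apply edit: d1 := 14
  d4 = d3*2 - d1 = -8
  d5 = d1*3 = 42
  d6 = d2/5 + d4 - d5 = -241/5
  d7 = d6/3 = -241/15
  d8 = d1/4 - d2 = -11/2
  d9 = d6/5 - d3*3 - d1 = -816/25
Walk from origin (0, 0):
  seg 1: down by d9 = -816/25 → (0, 816/25)
  seg 2: up by d4 = -8 → (0, 616/25)
  seg 3: right by d1 = 14 → (14, 616/25)
  seg 4: up by d2 = 9 → (14, 841/25)
  seg 5: right by d5 = 42 → (56, 841/25)
  seg 6: down by d1 = 14 → (56, 491/25)
  seg 7: up by d5 = 42 → (56, 1541/25)
  seg 8: down by d1 = 14 → (56, 1191/25)
  seg 9: up by d3 = 3 → (56, 1266/25)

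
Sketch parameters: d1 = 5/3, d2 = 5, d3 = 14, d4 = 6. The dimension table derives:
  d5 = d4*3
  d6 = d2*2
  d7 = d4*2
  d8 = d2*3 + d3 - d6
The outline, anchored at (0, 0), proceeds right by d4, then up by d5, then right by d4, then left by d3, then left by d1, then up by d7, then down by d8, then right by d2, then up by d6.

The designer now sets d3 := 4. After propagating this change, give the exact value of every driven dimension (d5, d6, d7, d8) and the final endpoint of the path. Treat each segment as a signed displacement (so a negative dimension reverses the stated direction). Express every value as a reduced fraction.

Apply edit: d3 := 4
  d5 = d4*3 = 18
  d6 = d2*2 = 10
  d7 = d4*2 = 12
  d8 = d2*3 + d3 - d6 = 9
Walk from origin (0, 0):
  seg 1: right by d4 = 6 → (6, 0)
  seg 2: up by d5 = 18 → (6, 18)
  seg 3: right by d4 = 6 → (12, 18)
  seg 4: left by d3 = 4 → (8, 18)
  seg 5: left by d1 = 5/3 → (19/3, 18)
  seg 6: up by d7 = 12 → (19/3, 30)
  seg 7: down by d8 = 9 → (19/3, 21)
  seg 8: right by d2 = 5 → (34/3, 21)
  seg 9: up by d6 = 10 → (34/3, 31)

d5 = 18
d6 = 10
d7 = 12
d8 = 9
endpoint = (34/3, 31)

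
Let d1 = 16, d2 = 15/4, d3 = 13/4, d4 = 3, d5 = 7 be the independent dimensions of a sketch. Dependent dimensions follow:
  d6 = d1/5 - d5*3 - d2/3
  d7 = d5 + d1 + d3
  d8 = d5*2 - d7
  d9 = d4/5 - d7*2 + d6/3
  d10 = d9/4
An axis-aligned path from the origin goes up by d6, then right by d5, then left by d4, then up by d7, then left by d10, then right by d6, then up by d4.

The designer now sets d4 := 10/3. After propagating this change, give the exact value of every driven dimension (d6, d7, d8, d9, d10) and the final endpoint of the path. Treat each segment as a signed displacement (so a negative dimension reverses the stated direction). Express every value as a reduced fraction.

d6 = -381/20
d7 = 105/4
d8 = -49/4
d9 = -3491/60
d10 = -3491/240
endpoint = (-67/80, 158/15)

Apply edit: d4 := 10/3
  d6 = d1/5 - d5*3 - d2/3 = -381/20
  d7 = d5 + d1 + d3 = 105/4
  d8 = d5*2 - d7 = -49/4
  d9 = d4/5 - d7*2 + d6/3 = -3491/60
  d10 = d9/4 = -3491/240
Walk from origin (0, 0):
  seg 1: up by d6 = -381/20 → (0, -381/20)
  seg 2: right by d5 = 7 → (7, -381/20)
  seg 3: left by d4 = 10/3 → (11/3, -381/20)
  seg 4: up by d7 = 105/4 → (11/3, 36/5)
  seg 5: left by d10 = -3491/240 → (1457/80, 36/5)
  seg 6: right by d6 = -381/20 → (-67/80, 36/5)
  seg 7: up by d4 = 10/3 → (-67/80, 158/15)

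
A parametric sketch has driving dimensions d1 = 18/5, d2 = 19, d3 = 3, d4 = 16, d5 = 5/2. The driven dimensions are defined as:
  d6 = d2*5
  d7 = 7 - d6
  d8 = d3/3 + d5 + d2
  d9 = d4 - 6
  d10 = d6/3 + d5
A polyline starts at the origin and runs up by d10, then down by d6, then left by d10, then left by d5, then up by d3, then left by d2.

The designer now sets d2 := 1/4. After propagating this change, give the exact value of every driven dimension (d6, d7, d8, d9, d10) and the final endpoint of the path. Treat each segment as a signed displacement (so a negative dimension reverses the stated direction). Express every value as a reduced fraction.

d6 = 5/4
d7 = 23/4
d8 = 15/4
d9 = 10
d10 = 35/12
endpoint = (-17/3, 14/3)

Apply edit: d2 := 1/4
  d6 = d2*5 = 5/4
  d7 = 7 - d6 = 23/4
  d8 = d3/3 + d5 + d2 = 15/4
  d9 = d4 - 6 = 10
  d10 = d6/3 + d5 = 35/12
Walk from origin (0, 0):
  seg 1: up by d10 = 35/12 → (0, 35/12)
  seg 2: down by d6 = 5/4 → (0, 5/3)
  seg 3: left by d10 = 35/12 → (-35/12, 5/3)
  seg 4: left by d5 = 5/2 → (-65/12, 5/3)
  seg 5: up by d3 = 3 → (-65/12, 14/3)
  seg 6: left by d2 = 1/4 → (-17/3, 14/3)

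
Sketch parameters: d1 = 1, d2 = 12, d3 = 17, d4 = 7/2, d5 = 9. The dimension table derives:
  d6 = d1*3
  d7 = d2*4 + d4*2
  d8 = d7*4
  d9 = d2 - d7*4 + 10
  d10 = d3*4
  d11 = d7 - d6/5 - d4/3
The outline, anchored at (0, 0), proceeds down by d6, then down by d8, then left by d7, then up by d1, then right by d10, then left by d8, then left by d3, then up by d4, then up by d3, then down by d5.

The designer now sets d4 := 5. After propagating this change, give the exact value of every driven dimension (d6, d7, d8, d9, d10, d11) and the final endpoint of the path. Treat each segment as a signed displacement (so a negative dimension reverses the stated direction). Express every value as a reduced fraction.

Apply edit: d4 := 5
  d6 = d1*3 = 3
  d7 = d2*4 + d4*2 = 58
  d8 = d7*4 = 232
  d9 = d2 - d7*4 + 10 = -210
  d10 = d3*4 = 68
  d11 = d7 - d6/5 - d4/3 = 836/15
Walk from origin (0, 0):
  seg 1: down by d6 = 3 → (0, -3)
  seg 2: down by d8 = 232 → (0, -235)
  seg 3: left by d7 = 58 → (-58, -235)
  seg 4: up by d1 = 1 → (-58, -234)
  seg 5: right by d10 = 68 → (10, -234)
  seg 6: left by d8 = 232 → (-222, -234)
  seg 7: left by d3 = 17 → (-239, -234)
  seg 8: up by d4 = 5 → (-239, -229)
  seg 9: up by d3 = 17 → (-239, -212)
  seg 10: down by d5 = 9 → (-239, -221)

d6 = 3
d7 = 58
d8 = 232
d9 = -210
d10 = 68
d11 = 836/15
endpoint = (-239, -221)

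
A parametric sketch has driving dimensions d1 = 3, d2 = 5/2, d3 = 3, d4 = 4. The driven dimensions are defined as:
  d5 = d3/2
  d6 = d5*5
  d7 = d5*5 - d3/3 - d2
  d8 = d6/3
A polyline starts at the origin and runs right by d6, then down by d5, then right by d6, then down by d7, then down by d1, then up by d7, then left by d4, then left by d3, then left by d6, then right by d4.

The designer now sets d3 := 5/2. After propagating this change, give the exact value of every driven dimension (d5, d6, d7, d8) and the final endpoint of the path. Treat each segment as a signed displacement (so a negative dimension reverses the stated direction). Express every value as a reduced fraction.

Apply edit: d3 := 5/2
  d5 = d3/2 = 5/4
  d6 = d5*5 = 25/4
  d7 = d5*5 - d3/3 - d2 = 35/12
  d8 = d6/3 = 25/12
Walk from origin (0, 0):
  seg 1: right by d6 = 25/4 → (25/4, 0)
  seg 2: down by d5 = 5/4 → (25/4, -5/4)
  seg 3: right by d6 = 25/4 → (25/2, -5/4)
  seg 4: down by d7 = 35/12 → (25/2, -25/6)
  seg 5: down by d1 = 3 → (25/2, -43/6)
  seg 6: up by d7 = 35/12 → (25/2, -17/4)
  seg 7: left by d4 = 4 → (17/2, -17/4)
  seg 8: left by d3 = 5/2 → (6, -17/4)
  seg 9: left by d6 = 25/4 → (-1/4, -17/4)
  seg 10: right by d4 = 4 → (15/4, -17/4)

d5 = 5/4
d6 = 25/4
d7 = 35/12
d8 = 25/12
endpoint = (15/4, -17/4)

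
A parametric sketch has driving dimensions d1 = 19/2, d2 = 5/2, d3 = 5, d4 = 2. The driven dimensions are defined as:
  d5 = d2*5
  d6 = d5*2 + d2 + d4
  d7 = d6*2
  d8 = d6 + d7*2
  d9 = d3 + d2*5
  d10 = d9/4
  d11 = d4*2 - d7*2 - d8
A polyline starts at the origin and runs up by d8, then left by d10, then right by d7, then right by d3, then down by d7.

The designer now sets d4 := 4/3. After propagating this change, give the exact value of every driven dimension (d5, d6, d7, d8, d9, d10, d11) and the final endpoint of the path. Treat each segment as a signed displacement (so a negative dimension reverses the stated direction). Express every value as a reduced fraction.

d5 = 25/2
d6 = 173/6
d7 = 173/3
d8 = 865/6
d9 = 35/2
d10 = 35/8
d11 = -1541/6
endpoint = (1399/24, 173/2)

Apply edit: d4 := 4/3
  d5 = d2*5 = 25/2
  d6 = d5*2 + d2 + d4 = 173/6
  d7 = d6*2 = 173/3
  d8 = d6 + d7*2 = 865/6
  d9 = d3 + d2*5 = 35/2
  d10 = d9/4 = 35/8
  d11 = d4*2 - d7*2 - d8 = -1541/6
Walk from origin (0, 0):
  seg 1: up by d8 = 865/6 → (0, 865/6)
  seg 2: left by d10 = 35/8 → (-35/8, 865/6)
  seg 3: right by d7 = 173/3 → (1279/24, 865/6)
  seg 4: right by d3 = 5 → (1399/24, 865/6)
  seg 5: down by d7 = 173/3 → (1399/24, 173/2)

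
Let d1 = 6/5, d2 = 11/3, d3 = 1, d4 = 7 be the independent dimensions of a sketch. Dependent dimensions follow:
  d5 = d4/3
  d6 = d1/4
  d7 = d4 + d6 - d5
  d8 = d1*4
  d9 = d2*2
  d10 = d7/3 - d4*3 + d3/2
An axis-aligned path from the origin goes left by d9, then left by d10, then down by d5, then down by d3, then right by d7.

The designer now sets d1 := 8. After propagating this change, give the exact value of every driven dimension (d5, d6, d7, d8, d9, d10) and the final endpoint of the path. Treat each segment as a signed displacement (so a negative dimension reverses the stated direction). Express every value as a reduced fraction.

d5 = 7/3
d6 = 2
d7 = 20/3
d8 = 32
d9 = 22/3
d10 = -329/18
endpoint = (317/18, -10/3)

Apply edit: d1 := 8
  d5 = d4/3 = 7/3
  d6 = d1/4 = 2
  d7 = d4 + d6 - d5 = 20/3
  d8 = d1*4 = 32
  d9 = d2*2 = 22/3
  d10 = d7/3 - d4*3 + d3/2 = -329/18
Walk from origin (0, 0):
  seg 1: left by d9 = 22/3 → (-22/3, 0)
  seg 2: left by d10 = -329/18 → (197/18, 0)
  seg 3: down by d5 = 7/3 → (197/18, -7/3)
  seg 4: down by d3 = 1 → (197/18, -10/3)
  seg 5: right by d7 = 20/3 → (317/18, -10/3)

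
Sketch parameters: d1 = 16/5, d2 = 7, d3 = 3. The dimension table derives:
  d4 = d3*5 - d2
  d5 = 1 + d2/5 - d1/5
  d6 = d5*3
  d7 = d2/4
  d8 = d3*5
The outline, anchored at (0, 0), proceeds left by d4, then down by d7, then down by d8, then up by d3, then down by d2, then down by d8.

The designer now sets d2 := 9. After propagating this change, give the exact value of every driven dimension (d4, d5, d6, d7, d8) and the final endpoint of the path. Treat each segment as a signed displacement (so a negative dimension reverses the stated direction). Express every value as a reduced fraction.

d4 = 6
d5 = 54/25
d6 = 162/25
d7 = 9/4
d8 = 15
endpoint = (-6, -153/4)

Apply edit: d2 := 9
  d4 = d3*5 - d2 = 6
  d5 = 1 + d2/5 - d1/5 = 54/25
  d6 = d5*3 = 162/25
  d7 = d2/4 = 9/4
  d8 = d3*5 = 15
Walk from origin (0, 0):
  seg 1: left by d4 = 6 → (-6, 0)
  seg 2: down by d7 = 9/4 → (-6, -9/4)
  seg 3: down by d8 = 15 → (-6, -69/4)
  seg 4: up by d3 = 3 → (-6, -57/4)
  seg 5: down by d2 = 9 → (-6, -93/4)
  seg 6: down by d8 = 15 → (-6, -153/4)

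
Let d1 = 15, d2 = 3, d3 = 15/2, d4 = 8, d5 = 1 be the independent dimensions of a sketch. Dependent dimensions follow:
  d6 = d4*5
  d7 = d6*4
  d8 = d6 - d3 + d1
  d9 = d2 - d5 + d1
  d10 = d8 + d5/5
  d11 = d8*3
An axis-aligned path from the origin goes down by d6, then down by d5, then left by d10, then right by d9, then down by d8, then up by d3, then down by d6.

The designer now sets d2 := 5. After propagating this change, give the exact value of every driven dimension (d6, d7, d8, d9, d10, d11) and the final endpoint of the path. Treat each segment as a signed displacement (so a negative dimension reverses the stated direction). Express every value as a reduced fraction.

d6 = 40
d7 = 160
d8 = 95/2
d9 = 19
d10 = 477/10
d11 = 285/2
endpoint = (-287/10, -121)

Apply edit: d2 := 5
  d6 = d4*5 = 40
  d7 = d6*4 = 160
  d8 = d6 - d3 + d1 = 95/2
  d9 = d2 - d5 + d1 = 19
  d10 = d8 + d5/5 = 477/10
  d11 = d8*3 = 285/2
Walk from origin (0, 0):
  seg 1: down by d6 = 40 → (0, -40)
  seg 2: down by d5 = 1 → (0, -41)
  seg 3: left by d10 = 477/10 → (-477/10, -41)
  seg 4: right by d9 = 19 → (-287/10, -41)
  seg 5: down by d8 = 95/2 → (-287/10, -177/2)
  seg 6: up by d3 = 15/2 → (-287/10, -81)
  seg 7: down by d6 = 40 → (-287/10, -121)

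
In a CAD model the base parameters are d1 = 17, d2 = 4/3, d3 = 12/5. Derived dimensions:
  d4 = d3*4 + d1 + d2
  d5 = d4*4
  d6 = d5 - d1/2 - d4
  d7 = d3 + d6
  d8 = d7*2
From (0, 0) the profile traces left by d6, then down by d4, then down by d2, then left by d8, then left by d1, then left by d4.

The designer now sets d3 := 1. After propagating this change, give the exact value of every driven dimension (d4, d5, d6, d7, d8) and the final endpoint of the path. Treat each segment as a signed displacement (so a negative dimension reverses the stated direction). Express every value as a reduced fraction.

d4 = 67/3
d5 = 268/3
d6 = 117/2
d7 = 119/2
d8 = 119
endpoint = (-1301/6, -71/3)

Apply edit: d3 := 1
  d4 = d3*4 + d1 + d2 = 67/3
  d5 = d4*4 = 268/3
  d6 = d5 - d1/2 - d4 = 117/2
  d7 = d3 + d6 = 119/2
  d8 = d7*2 = 119
Walk from origin (0, 0):
  seg 1: left by d6 = 117/2 → (-117/2, 0)
  seg 2: down by d4 = 67/3 → (-117/2, -67/3)
  seg 3: down by d2 = 4/3 → (-117/2, -71/3)
  seg 4: left by d8 = 119 → (-355/2, -71/3)
  seg 5: left by d1 = 17 → (-389/2, -71/3)
  seg 6: left by d4 = 67/3 → (-1301/6, -71/3)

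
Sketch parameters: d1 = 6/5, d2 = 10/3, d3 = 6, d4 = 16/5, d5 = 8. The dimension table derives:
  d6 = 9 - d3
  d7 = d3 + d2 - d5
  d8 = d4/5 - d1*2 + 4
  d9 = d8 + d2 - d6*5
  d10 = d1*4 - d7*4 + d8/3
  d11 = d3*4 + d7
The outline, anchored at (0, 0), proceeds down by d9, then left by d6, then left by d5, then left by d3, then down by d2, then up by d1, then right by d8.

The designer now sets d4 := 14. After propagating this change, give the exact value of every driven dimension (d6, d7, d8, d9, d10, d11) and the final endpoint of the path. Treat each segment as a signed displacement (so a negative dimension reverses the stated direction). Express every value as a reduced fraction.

Apply edit: d4 := 14
  d6 = 9 - d3 = 3
  d7 = d3 + d2 - d5 = 4/3
  d8 = d4/5 - d1*2 + 4 = 22/5
  d9 = d8 + d2 - d6*5 = -109/15
  d10 = d1*4 - d7*4 + d8/3 = 14/15
  d11 = d3*4 + d7 = 76/3
Walk from origin (0, 0):
  seg 1: down by d9 = -109/15 → (0, 109/15)
  seg 2: left by d6 = 3 → (-3, 109/15)
  seg 3: left by d5 = 8 → (-11, 109/15)
  seg 4: left by d3 = 6 → (-17, 109/15)
  seg 5: down by d2 = 10/3 → (-17, 59/15)
  seg 6: up by d1 = 6/5 → (-17, 77/15)
  seg 7: right by d8 = 22/5 → (-63/5, 77/15)

d6 = 3
d7 = 4/3
d8 = 22/5
d9 = -109/15
d10 = 14/15
d11 = 76/3
endpoint = (-63/5, 77/15)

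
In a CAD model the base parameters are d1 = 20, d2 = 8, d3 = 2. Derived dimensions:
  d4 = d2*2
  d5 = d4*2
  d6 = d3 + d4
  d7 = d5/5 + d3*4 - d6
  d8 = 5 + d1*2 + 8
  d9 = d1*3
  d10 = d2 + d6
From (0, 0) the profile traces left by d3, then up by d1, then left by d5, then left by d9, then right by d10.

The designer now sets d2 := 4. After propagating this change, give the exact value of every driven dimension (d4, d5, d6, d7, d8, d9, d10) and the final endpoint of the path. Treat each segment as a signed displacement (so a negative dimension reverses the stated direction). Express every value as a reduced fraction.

d4 = 8
d5 = 16
d6 = 10
d7 = 6/5
d8 = 53
d9 = 60
d10 = 14
endpoint = (-64, 20)

Apply edit: d2 := 4
  d4 = d2*2 = 8
  d5 = d4*2 = 16
  d6 = d3 + d4 = 10
  d7 = d5/5 + d3*4 - d6 = 6/5
  d8 = 5 + d1*2 + 8 = 53
  d9 = d1*3 = 60
  d10 = d2 + d6 = 14
Walk from origin (0, 0):
  seg 1: left by d3 = 2 → (-2, 0)
  seg 2: up by d1 = 20 → (-2, 20)
  seg 3: left by d5 = 16 → (-18, 20)
  seg 4: left by d9 = 60 → (-78, 20)
  seg 5: right by d10 = 14 → (-64, 20)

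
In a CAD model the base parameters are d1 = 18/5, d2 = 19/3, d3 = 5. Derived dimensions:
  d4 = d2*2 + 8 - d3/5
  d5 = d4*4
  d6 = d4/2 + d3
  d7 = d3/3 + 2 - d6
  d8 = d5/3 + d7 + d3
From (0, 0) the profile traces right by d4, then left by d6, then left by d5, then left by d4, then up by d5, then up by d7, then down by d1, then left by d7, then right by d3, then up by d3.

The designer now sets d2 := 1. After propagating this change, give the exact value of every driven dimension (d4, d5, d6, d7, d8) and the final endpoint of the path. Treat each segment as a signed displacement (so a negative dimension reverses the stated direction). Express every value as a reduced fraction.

d4 = 9
d5 = 36
d6 = 19/2
d7 = -35/6
d8 = 67/6
endpoint = (-104/3, 947/30)

Apply edit: d2 := 1
  d4 = d2*2 + 8 - d3/5 = 9
  d5 = d4*4 = 36
  d6 = d4/2 + d3 = 19/2
  d7 = d3/3 + 2 - d6 = -35/6
  d8 = d5/3 + d7 + d3 = 67/6
Walk from origin (0, 0):
  seg 1: right by d4 = 9 → (9, 0)
  seg 2: left by d6 = 19/2 → (-1/2, 0)
  seg 3: left by d5 = 36 → (-73/2, 0)
  seg 4: left by d4 = 9 → (-91/2, 0)
  seg 5: up by d5 = 36 → (-91/2, 36)
  seg 6: up by d7 = -35/6 → (-91/2, 181/6)
  seg 7: down by d1 = 18/5 → (-91/2, 797/30)
  seg 8: left by d7 = -35/6 → (-119/3, 797/30)
  seg 9: right by d3 = 5 → (-104/3, 797/30)
  seg 10: up by d3 = 5 → (-104/3, 947/30)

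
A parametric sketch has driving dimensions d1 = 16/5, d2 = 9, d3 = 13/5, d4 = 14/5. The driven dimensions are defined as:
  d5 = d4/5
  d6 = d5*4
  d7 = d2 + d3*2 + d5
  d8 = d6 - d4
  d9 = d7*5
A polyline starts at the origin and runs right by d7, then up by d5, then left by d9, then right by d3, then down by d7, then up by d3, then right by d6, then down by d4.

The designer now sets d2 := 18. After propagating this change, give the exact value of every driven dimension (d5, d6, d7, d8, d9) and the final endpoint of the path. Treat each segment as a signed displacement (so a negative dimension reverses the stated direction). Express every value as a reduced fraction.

d5 = 14/25
d6 = 56/25
d7 = 594/25
d8 = -14/25
d9 = 594/5
endpoint = (-451/5, -117/5)

Apply edit: d2 := 18
  d5 = d4/5 = 14/25
  d6 = d5*4 = 56/25
  d7 = d2 + d3*2 + d5 = 594/25
  d8 = d6 - d4 = -14/25
  d9 = d7*5 = 594/5
Walk from origin (0, 0):
  seg 1: right by d7 = 594/25 → (594/25, 0)
  seg 2: up by d5 = 14/25 → (594/25, 14/25)
  seg 3: left by d9 = 594/5 → (-2376/25, 14/25)
  seg 4: right by d3 = 13/5 → (-2311/25, 14/25)
  seg 5: down by d7 = 594/25 → (-2311/25, -116/5)
  seg 6: up by d3 = 13/5 → (-2311/25, -103/5)
  seg 7: right by d6 = 56/25 → (-451/5, -103/5)
  seg 8: down by d4 = 14/5 → (-451/5, -117/5)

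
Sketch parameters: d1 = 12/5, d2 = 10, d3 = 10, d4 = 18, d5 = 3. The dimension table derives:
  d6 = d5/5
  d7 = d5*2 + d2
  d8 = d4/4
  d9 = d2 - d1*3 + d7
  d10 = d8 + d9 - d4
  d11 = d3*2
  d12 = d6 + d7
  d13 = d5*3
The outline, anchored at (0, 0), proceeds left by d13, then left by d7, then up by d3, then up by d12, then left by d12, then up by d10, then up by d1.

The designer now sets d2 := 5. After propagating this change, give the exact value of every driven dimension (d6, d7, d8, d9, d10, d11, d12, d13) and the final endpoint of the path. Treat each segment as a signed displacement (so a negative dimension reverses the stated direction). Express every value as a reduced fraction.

Apply edit: d2 := 5
  d6 = d5/5 = 3/5
  d7 = d5*2 + d2 = 11
  d8 = d4/4 = 9/2
  d9 = d2 - d1*3 + d7 = 44/5
  d10 = d8 + d9 - d4 = -47/10
  d11 = d3*2 = 20
  d12 = d6 + d7 = 58/5
  d13 = d5*3 = 9
Walk from origin (0, 0):
  seg 1: left by d13 = 9 → (-9, 0)
  seg 2: left by d7 = 11 → (-20, 0)
  seg 3: up by d3 = 10 → (-20, 10)
  seg 4: up by d12 = 58/5 → (-20, 108/5)
  seg 5: left by d12 = 58/5 → (-158/5, 108/5)
  seg 6: up by d10 = -47/10 → (-158/5, 169/10)
  seg 7: up by d1 = 12/5 → (-158/5, 193/10)

d6 = 3/5
d7 = 11
d8 = 9/2
d9 = 44/5
d10 = -47/10
d11 = 20
d12 = 58/5
d13 = 9
endpoint = (-158/5, 193/10)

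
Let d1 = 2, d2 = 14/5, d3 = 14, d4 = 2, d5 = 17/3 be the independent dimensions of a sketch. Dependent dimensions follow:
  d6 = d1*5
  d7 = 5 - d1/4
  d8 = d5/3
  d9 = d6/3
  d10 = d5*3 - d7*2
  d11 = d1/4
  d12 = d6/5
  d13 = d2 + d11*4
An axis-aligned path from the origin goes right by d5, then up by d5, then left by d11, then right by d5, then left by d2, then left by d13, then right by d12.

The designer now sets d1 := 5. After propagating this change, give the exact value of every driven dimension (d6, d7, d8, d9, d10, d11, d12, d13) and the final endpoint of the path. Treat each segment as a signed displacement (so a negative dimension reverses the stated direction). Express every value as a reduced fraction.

Apply edit: d1 := 5
  d6 = d1*5 = 25
  d7 = 5 - d1/4 = 15/4
  d8 = d5/3 = 17/9
  d9 = d6/3 = 25/3
  d10 = d5*3 - d7*2 = 19/2
  d11 = d1/4 = 5/4
  d12 = d6/5 = 5
  d13 = d2 + d11*4 = 39/5
Walk from origin (0, 0):
  seg 1: right by d5 = 17/3 → (17/3, 0)
  seg 2: up by d5 = 17/3 → (17/3, 17/3)
  seg 3: left by d11 = 5/4 → (53/12, 17/3)
  seg 4: right by d5 = 17/3 → (121/12, 17/3)
  seg 5: left by d2 = 14/5 → (437/60, 17/3)
  seg 6: left by d13 = 39/5 → (-31/60, 17/3)
  seg 7: right by d12 = 5 → (269/60, 17/3)

d6 = 25
d7 = 15/4
d8 = 17/9
d9 = 25/3
d10 = 19/2
d11 = 5/4
d12 = 5
d13 = 39/5
endpoint = (269/60, 17/3)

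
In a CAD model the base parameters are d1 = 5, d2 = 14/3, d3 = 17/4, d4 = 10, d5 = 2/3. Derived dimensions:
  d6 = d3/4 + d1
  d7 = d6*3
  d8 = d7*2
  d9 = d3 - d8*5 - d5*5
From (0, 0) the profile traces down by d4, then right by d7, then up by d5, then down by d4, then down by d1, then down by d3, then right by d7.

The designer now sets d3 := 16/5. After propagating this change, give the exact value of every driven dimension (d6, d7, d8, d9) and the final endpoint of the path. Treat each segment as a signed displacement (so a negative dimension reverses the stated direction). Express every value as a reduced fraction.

d6 = 29/5
d7 = 87/5
d8 = 174/5
d9 = -2612/15
endpoint = (174/5, -413/15)

Apply edit: d3 := 16/5
  d6 = d3/4 + d1 = 29/5
  d7 = d6*3 = 87/5
  d8 = d7*2 = 174/5
  d9 = d3 - d8*5 - d5*5 = -2612/15
Walk from origin (0, 0):
  seg 1: down by d4 = 10 → (0, -10)
  seg 2: right by d7 = 87/5 → (87/5, -10)
  seg 3: up by d5 = 2/3 → (87/5, -28/3)
  seg 4: down by d4 = 10 → (87/5, -58/3)
  seg 5: down by d1 = 5 → (87/5, -73/3)
  seg 6: down by d3 = 16/5 → (87/5, -413/15)
  seg 7: right by d7 = 87/5 → (174/5, -413/15)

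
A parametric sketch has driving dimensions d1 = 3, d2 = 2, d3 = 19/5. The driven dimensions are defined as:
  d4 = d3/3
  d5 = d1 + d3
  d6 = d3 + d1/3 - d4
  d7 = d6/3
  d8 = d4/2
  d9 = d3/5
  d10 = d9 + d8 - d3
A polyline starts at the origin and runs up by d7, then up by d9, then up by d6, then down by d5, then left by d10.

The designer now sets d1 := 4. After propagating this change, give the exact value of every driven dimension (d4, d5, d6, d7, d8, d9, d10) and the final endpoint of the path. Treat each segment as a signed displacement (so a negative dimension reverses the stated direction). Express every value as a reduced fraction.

d4 = 19/15
d5 = 39/5
d6 = 58/15
d7 = 58/45
d8 = 19/30
d9 = 19/25
d10 = -361/150
endpoint = (361/150, -424/225)

Apply edit: d1 := 4
  d4 = d3/3 = 19/15
  d5 = d1 + d3 = 39/5
  d6 = d3 + d1/3 - d4 = 58/15
  d7 = d6/3 = 58/45
  d8 = d4/2 = 19/30
  d9 = d3/5 = 19/25
  d10 = d9 + d8 - d3 = -361/150
Walk from origin (0, 0):
  seg 1: up by d7 = 58/45 → (0, 58/45)
  seg 2: up by d9 = 19/25 → (0, 461/225)
  seg 3: up by d6 = 58/15 → (0, 1331/225)
  seg 4: down by d5 = 39/5 → (0, -424/225)
  seg 5: left by d10 = -361/150 → (361/150, -424/225)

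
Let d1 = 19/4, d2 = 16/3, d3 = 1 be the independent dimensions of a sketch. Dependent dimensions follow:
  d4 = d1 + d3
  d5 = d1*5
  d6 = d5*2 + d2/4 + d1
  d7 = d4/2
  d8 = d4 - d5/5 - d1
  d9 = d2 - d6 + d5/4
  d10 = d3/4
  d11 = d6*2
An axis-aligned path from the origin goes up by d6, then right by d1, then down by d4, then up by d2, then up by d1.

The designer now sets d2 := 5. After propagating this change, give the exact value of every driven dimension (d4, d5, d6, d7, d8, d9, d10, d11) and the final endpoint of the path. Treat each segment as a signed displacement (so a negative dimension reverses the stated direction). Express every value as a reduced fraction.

Apply edit: d2 := 5
  d4 = d1 + d3 = 23/4
  d5 = d1*5 = 95/4
  d6 = d5*2 + d2/4 + d1 = 107/2
  d7 = d4/2 = 23/8
  d8 = d4 - d5/5 - d1 = -15/4
  d9 = d2 - d6 + d5/4 = -681/16
  d10 = d3/4 = 1/4
  d11 = d6*2 = 107
Walk from origin (0, 0):
  seg 1: up by d6 = 107/2 → (0, 107/2)
  seg 2: right by d1 = 19/4 → (19/4, 107/2)
  seg 3: down by d4 = 23/4 → (19/4, 191/4)
  seg 4: up by d2 = 5 → (19/4, 211/4)
  seg 5: up by d1 = 19/4 → (19/4, 115/2)

d4 = 23/4
d5 = 95/4
d6 = 107/2
d7 = 23/8
d8 = -15/4
d9 = -681/16
d10 = 1/4
d11 = 107
endpoint = (19/4, 115/2)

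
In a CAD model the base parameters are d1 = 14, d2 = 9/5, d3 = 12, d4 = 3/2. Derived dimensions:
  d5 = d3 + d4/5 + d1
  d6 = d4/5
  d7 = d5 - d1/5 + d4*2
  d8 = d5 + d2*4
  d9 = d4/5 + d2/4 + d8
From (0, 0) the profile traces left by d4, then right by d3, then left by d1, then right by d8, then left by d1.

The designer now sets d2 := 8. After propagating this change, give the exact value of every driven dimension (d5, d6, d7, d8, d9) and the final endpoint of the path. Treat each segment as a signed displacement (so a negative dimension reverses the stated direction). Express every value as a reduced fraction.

Apply edit: d2 := 8
  d5 = d3 + d4/5 + d1 = 263/10
  d6 = d4/5 = 3/10
  d7 = d5 - d1/5 + d4*2 = 53/2
  d8 = d5 + d2*4 = 583/10
  d9 = d4/5 + d2/4 + d8 = 303/5
Walk from origin (0, 0):
  seg 1: left by d4 = 3/2 → (-3/2, 0)
  seg 2: right by d3 = 12 → (21/2, 0)
  seg 3: left by d1 = 14 → (-7/2, 0)
  seg 4: right by d8 = 583/10 → (274/5, 0)
  seg 5: left by d1 = 14 → (204/5, 0)

d5 = 263/10
d6 = 3/10
d7 = 53/2
d8 = 583/10
d9 = 303/5
endpoint = (204/5, 0)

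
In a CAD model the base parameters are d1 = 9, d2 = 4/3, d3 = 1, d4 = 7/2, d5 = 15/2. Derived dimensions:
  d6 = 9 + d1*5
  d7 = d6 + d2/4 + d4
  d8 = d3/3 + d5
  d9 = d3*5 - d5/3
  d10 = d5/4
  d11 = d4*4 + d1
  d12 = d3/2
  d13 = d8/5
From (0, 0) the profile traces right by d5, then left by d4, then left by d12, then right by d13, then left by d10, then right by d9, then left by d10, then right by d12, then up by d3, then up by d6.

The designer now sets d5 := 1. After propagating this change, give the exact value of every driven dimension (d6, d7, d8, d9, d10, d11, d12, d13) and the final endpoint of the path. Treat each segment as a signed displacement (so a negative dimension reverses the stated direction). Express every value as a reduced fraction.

d6 = 54
d7 = 347/6
d8 = 4/3
d9 = 14/3
d10 = 1/4
d11 = 23
d12 = 1/2
d13 = 4/15
endpoint = (29/15, 55)

Apply edit: d5 := 1
  d6 = 9 + d1*5 = 54
  d7 = d6 + d2/4 + d4 = 347/6
  d8 = d3/3 + d5 = 4/3
  d9 = d3*5 - d5/3 = 14/3
  d10 = d5/4 = 1/4
  d11 = d4*4 + d1 = 23
  d12 = d3/2 = 1/2
  d13 = d8/5 = 4/15
Walk from origin (0, 0):
  seg 1: right by d5 = 1 → (1, 0)
  seg 2: left by d4 = 7/2 → (-5/2, 0)
  seg 3: left by d12 = 1/2 → (-3, 0)
  seg 4: right by d13 = 4/15 → (-41/15, 0)
  seg 5: left by d10 = 1/4 → (-179/60, 0)
  seg 6: right by d9 = 14/3 → (101/60, 0)
  seg 7: left by d10 = 1/4 → (43/30, 0)
  seg 8: right by d12 = 1/2 → (29/15, 0)
  seg 9: up by d3 = 1 → (29/15, 1)
  seg 10: up by d6 = 54 → (29/15, 55)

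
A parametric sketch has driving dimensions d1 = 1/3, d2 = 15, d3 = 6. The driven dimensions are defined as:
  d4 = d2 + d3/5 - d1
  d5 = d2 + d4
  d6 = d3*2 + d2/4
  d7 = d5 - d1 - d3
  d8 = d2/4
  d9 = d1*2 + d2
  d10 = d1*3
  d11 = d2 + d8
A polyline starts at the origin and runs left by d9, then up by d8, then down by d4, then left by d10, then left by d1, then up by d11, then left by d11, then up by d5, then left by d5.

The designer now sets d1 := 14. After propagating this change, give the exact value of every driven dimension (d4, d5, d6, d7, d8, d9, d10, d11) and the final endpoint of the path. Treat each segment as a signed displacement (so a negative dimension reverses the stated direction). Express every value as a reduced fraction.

d4 = 11/5
d5 = 86/5
d6 = 63/4
d7 = -14/5
d8 = 15/4
d9 = 43
d10 = 42
d11 = 75/4
endpoint = (-2699/20, 75/2)

Apply edit: d1 := 14
  d4 = d2 + d3/5 - d1 = 11/5
  d5 = d2 + d4 = 86/5
  d6 = d3*2 + d2/4 = 63/4
  d7 = d5 - d1 - d3 = -14/5
  d8 = d2/4 = 15/4
  d9 = d1*2 + d2 = 43
  d10 = d1*3 = 42
  d11 = d2 + d8 = 75/4
Walk from origin (0, 0):
  seg 1: left by d9 = 43 → (-43, 0)
  seg 2: up by d8 = 15/4 → (-43, 15/4)
  seg 3: down by d4 = 11/5 → (-43, 31/20)
  seg 4: left by d10 = 42 → (-85, 31/20)
  seg 5: left by d1 = 14 → (-99, 31/20)
  seg 6: up by d11 = 75/4 → (-99, 203/10)
  seg 7: left by d11 = 75/4 → (-471/4, 203/10)
  seg 8: up by d5 = 86/5 → (-471/4, 75/2)
  seg 9: left by d5 = 86/5 → (-2699/20, 75/2)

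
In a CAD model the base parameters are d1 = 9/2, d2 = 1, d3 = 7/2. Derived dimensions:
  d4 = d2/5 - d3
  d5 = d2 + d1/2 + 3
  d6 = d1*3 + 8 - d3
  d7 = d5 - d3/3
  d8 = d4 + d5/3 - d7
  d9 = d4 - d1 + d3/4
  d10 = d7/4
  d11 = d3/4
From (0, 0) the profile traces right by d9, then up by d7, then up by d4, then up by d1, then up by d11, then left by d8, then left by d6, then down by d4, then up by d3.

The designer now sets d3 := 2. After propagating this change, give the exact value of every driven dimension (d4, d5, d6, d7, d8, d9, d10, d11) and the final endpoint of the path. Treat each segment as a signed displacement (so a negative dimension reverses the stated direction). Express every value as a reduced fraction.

d4 = -9/5
d5 = 25/4
d6 = 39/2
d7 = 67/12
d8 = -53/10
d9 = -29/5
d10 = 67/48
d11 = 1/2
endpoint = (-20, 151/12)

Apply edit: d3 := 2
  d4 = d2/5 - d3 = -9/5
  d5 = d2 + d1/2 + 3 = 25/4
  d6 = d1*3 + 8 - d3 = 39/2
  d7 = d5 - d3/3 = 67/12
  d8 = d4 + d5/3 - d7 = -53/10
  d9 = d4 - d1 + d3/4 = -29/5
  d10 = d7/4 = 67/48
  d11 = d3/4 = 1/2
Walk from origin (0, 0):
  seg 1: right by d9 = -29/5 → (-29/5, 0)
  seg 2: up by d7 = 67/12 → (-29/5, 67/12)
  seg 3: up by d4 = -9/5 → (-29/5, 227/60)
  seg 4: up by d1 = 9/2 → (-29/5, 497/60)
  seg 5: up by d11 = 1/2 → (-29/5, 527/60)
  seg 6: left by d8 = -53/10 → (-1/2, 527/60)
  seg 7: left by d6 = 39/2 → (-20, 527/60)
  seg 8: down by d4 = -9/5 → (-20, 127/12)
  seg 9: up by d3 = 2 → (-20, 151/12)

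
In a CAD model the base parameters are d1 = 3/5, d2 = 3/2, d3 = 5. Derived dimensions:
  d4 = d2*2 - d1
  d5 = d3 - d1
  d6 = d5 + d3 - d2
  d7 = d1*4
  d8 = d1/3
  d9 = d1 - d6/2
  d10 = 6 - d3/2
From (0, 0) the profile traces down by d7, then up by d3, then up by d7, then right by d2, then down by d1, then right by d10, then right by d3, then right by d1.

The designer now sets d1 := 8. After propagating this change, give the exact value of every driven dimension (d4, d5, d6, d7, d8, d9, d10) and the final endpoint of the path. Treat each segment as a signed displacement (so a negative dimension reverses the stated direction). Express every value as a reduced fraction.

d4 = -5
d5 = -3
d6 = 1/2
d7 = 32
d8 = 8/3
d9 = 31/4
d10 = 7/2
endpoint = (18, -3)

Apply edit: d1 := 8
  d4 = d2*2 - d1 = -5
  d5 = d3 - d1 = -3
  d6 = d5 + d3 - d2 = 1/2
  d7 = d1*4 = 32
  d8 = d1/3 = 8/3
  d9 = d1 - d6/2 = 31/4
  d10 = 6 - d3/2 = 7/2
Walk from origin (0, 0):
  seg 1: down by d7 = 32 → (0, -32)
  seg 2: up by d3 = 5 → (0, -27)
  seg 3: up by d7 = 32 → (0, 5)
  seg 4: right by d2 = 3/2 → (3/2, 5)
  seg 5: down by d1 = 8 → (3/2, -3)
  seg 6: right by d10 = 7/2 → (5, -3)
  seg 7: right by d3 = 5 → (10, -3)
  seg 8: right by d1 = 8 → (18, -3)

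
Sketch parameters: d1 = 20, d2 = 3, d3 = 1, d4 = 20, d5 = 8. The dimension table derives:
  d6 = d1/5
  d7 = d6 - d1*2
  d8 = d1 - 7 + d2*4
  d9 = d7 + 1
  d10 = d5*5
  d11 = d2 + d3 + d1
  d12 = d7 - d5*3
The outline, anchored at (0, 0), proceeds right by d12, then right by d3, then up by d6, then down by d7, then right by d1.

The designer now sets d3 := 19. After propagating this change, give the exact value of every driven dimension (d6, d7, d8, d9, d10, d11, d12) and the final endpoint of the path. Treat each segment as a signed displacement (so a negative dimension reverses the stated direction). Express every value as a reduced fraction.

Apply edit: d3 := 19
  d6 = d1/5 = 4
  d7 = d6 - d1*2 = -36
  d8 = d1 - 7 + d2*4 = 25
  d9 = d7 + 1 = -35
  d10 = d5*5 = 40
  d11 = d2 + d3 + d1 = 42
  d12 = d7 - d5*3 = -60
Walk from origin (0, 0):
  seg 1: right by d12 = -60 → (-60, 0)
  seg 2: right by d3 = 19 → (-41, 0)
  seg 3: up by d6 = 4 → (-41, 4)
  seg 4: down by d7 = -36 → (-41, 40)
  seg 5: right by d1 = 20 → (-21, 40)

d6 = 4
d7 = -36
d8 = 25
d9 = -35
d10 = 40
d11 = 42
d12 = -60
endpoint = (-21, 40)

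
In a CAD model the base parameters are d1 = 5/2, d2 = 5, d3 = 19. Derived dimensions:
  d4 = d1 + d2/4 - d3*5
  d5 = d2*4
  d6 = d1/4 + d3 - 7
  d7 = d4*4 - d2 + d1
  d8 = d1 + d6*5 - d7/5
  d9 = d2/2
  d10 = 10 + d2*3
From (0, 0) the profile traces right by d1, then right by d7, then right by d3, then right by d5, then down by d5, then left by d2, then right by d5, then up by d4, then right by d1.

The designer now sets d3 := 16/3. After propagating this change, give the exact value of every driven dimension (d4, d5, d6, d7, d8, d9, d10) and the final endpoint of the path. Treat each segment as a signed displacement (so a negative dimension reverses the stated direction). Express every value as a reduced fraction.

Apply edit: d3 := 16/3
  d4 = d1 + d2/4 - d3*5 = -275/12
  d5 = d2*4 = 20
  d6 = d1/4 + d3 - 7 = -25/24
  d7 = d4*4 - d2 + d1 = -565/6
  d8 = d1 + d6*5 - d7/5 = 129/8
  d9 = d2/2 = 5/2
  d10 = 10 + d2*3 = 25
Walk from origin (0, 0):
  seg 1: right by d1 = 5/2 → (5/2, 0)
  seg 2: right by d7 = -565/6 → (-275/3, 0)
  seg 3: right by d3 = 16/3 → (-259/3, 0)
  seg 4: right by d5 = 20 → (-199/3, 0)
  seg 5: down by d5 = 20 → (-199/3, -20)
  seg 6: left by d2 = 5 → (-214/3, -20)
  seg 7: right by d5 = 20 → (-154/3, -20)
  seg 8: up by d4 = -275/12 → (-154/3, -515/12)
  seg 9: right by d1 = 5/2 → (-293/6, -515/12)

d4 = -275/12
d5 = 20
d6 = -25/24
d7 = -565/6
d8 = 129/8
d9 = 5/2
d10 = 25
endpoint = (-293/6, -515/12)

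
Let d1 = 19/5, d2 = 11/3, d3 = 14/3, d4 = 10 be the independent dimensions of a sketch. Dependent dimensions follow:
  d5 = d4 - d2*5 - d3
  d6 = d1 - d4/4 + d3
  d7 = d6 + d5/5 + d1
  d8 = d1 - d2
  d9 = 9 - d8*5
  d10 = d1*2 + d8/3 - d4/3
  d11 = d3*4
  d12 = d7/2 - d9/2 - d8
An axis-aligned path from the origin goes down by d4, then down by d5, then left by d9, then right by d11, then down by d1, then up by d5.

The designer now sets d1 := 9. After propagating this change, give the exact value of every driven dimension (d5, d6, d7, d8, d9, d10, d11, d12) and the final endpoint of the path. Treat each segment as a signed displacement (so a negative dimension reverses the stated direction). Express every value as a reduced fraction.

Apply edit: d1 := 9
  d5 = d4 - d2*5 - d3 = -13
  d6 = d1 - d4/4 + d3 = 67/6
  d7 = d6 + d5/5 + d1 = 527/30
  d8 = d1 - d2 = 16/3
  d9 = 9 - d8*5 = -53/3
  d10 = d1*2 + d8/3 - d4/3 = 148/9
  d11 = d3*4 = 56/3
  d12 = d7/2 - d9/2 - d8 = 737/60
Walk from origin (0, 0):
  seg 1: down by d4 = 10 → (0, -10)
  seg 2: down by d5 = -13 → (0, 3)
  seg 3: left by d9 = -53/3 → (53/3, 3)
  seg 4: right by d11 = 56/3 → (109/3, 3)
  seg 5: down by d1 = 9 → (109/3, -6)
  seg 6: up by d5 = -13 → (109/3, -19)

d5 = -13
d6 = 67/6
d7 = 527/30
d8 = 16/3
d9 = -53/3
d10 = 148/9
d11 = 56/3
d12 = 737/60
endpoint = (109/3, -19)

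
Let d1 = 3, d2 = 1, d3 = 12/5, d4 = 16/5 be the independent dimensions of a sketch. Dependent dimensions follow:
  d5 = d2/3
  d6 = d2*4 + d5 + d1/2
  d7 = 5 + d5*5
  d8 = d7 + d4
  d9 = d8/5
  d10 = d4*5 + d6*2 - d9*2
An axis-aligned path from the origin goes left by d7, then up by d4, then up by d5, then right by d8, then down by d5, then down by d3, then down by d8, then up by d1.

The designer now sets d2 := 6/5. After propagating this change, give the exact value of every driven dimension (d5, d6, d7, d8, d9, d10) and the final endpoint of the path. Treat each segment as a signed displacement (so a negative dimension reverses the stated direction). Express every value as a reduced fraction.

Apply edit: d2 := 6/5
  d5 = d2/3 = 2/5
  d6 = d2*4 + d5 + d1/2 = 67/10
  d7 = 5 + d5*5 = 7
  d8 = d7 + d4 = 51/5
  d9 = d8/5 = 51/25
  d10 = d4*5 + d6*2 - d9*2 = 633/25
Walk from origin (0, 0):
  seg 1: left by d7 = 7 → (-7, 0)
  seg 2: up by d4 = 16/5 → (-7, 16/5)
  seg 3: up by d5 = 2/5 → (-7, 18/5)
  seg 4: right by d8 = 51/5 → (16/5, 18/5)
  seg 5: down by d5 = 2/5 → (16/5, 16/5)
  seg 6: down by d3 = 12/5 → (16/5, 4/5)
  seg 7: down by d8 = 51/5 → (16/5, -47/5)
  seg 8: up by d1 = 3 → (16/5, -32/5)

d5 = 2/5
d6 = 67/10
d7 = 7
d8 = 51/5
d9 = 51/25
d10 = 633/25
endpoint = (16/5, -32/5)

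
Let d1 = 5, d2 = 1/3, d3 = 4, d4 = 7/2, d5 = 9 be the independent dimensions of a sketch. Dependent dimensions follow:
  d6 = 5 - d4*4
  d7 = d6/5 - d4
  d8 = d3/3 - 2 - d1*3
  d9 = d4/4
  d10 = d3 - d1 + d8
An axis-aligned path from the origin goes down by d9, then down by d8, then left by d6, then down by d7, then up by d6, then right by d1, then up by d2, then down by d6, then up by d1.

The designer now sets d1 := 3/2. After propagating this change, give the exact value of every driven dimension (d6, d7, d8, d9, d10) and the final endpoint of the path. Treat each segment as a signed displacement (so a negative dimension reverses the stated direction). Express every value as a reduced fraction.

Apply edit: d1 := 3/2
  d6 = 5 - d4*4 = -9
  d7 = d6/5 - d4 = -53/10
  d8 = d3/3 - 2 - d1*3 = -31/6
  d9 = d4/4 = 7/8
  d10 = d3 - d1 + d8 = -8/3
Walk from origin (0, 0):
  seg 1: down by d9 = 7/8 → (0, -7/8)
  seg 2: down by d8 = -31/6 → (0, 103/24)
  seg 3: left by d6 = -9 → (9, 103/24)
  seg 4: down by d7 = -53/10 → (9, 1151/120)
  seg 5: up by d6 = -9 → (9, 71/120)
  seg 6: right by d1 = 3/2 → (21/2, 71/120)
  seg 7: up by d2 = 1/3 → (21/2, 37/40)
  seg 8: down by d6 = -9 → (21/2, 397/40)
  seg 9: up by d1 = 3/2 → (21/2, 457/40)

d6 = -9
d7 = -53/10
d8 = -31/6
d9 = 7/8
d10 = -8/3
endpoint = (21/2, 457/40)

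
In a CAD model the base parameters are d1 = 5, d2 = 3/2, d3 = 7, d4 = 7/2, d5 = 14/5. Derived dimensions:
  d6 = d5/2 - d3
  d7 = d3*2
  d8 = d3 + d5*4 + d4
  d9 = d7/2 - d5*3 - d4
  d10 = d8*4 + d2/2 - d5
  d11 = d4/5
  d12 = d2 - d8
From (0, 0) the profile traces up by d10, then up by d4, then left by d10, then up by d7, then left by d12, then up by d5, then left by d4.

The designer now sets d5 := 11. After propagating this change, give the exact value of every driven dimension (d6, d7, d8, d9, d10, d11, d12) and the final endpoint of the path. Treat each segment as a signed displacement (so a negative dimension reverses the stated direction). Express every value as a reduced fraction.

Apply edit: d5 := 11
  d6 = d5/2 - d3 = -3/2
  d7 = d3*2 = 14
  d8 = d3 + d5*4 + d4 = 109/2
  d9 = d7/2 - d5*3 - d4 = -59/2
  d10 = d8*4 + d2/2 - d5 = 831/4
  d11 = d4/5 = 7/10
  d12 = d2 - d8 = -53
Walk from origin (0, 0):
  seg 1: up by d10 = 831/4 → (0, 831/4)
  seg 2: up by d4 = 7/2 → (0, 845/4)
  seg 3: left by d10 = 831/4 → (-831/4, 845/4)
  seg 4: up by d7 = 14 → (-831/4, 901/4)
  seg 5: left by d12 = -53 → (-619/4, 901/4)
  seg 6: up by d5 = 11 → (-619/4, 945/4)
  seg 7: left by d4 = 7/2 → (-633/4, 945/4)

d6 = -3/2
d7 = 14
d8 = 109/2
d9 = -59/2
d10 = 831/4
d11 = 7/10
d12 = -53
endpoint = (-633/4, 945/4)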